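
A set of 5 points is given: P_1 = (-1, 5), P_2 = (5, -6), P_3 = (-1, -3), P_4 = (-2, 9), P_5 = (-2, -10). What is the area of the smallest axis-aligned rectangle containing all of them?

x ranges over [-2, 5], width 7.
y ranges over [-10, 9], height 19.
Area = 7 × 19 = 133.

133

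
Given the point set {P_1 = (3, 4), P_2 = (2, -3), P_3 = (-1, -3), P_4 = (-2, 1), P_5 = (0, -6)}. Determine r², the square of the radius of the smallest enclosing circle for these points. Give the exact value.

The farthest pair is P_1–P_5 with squared distance 109. The circle on this segment as diameter has centre (1.5, -1) and r² = 109/4 = 27.25.
Check P_2: distance² to centre = 4.25 ≤ 27.25, so it lies inside.
All remaining points lie in this disk, and no smaller disk contains both endpoints, so this is the minimum enclosing circle.

27.25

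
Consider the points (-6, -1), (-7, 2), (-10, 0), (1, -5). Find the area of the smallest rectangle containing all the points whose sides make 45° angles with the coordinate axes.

In coordinates u = x + y, v = x − y the rectangle is axis-aligned; the map (x,y)→(u,v) scales areas by 2.
u-values: -7, -5, -10, -4; range = -4 − (-10) = 6.
v-values: -5, -9, -10, 6; range = 6 − (-10) = 16.
Area = (6 × 16) / 2 = 48.

48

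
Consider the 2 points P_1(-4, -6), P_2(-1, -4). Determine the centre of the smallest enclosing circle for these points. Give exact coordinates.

(-2.5, -5)

The smallest circle enclosing two points has them as diameter endpoints.
Centre = midpoint = (-2.5, -5); r² = |P_1P_2|²/4 = 13/4 = 3.25.
Centre = (-2.5, -5).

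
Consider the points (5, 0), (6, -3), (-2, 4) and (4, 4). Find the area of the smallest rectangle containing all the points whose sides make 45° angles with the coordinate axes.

In coordinates u = x + y, v = x − y the rectangle is axis-aligned; the map (x,y)→(u,v) scales areas by 2.
u-values: 5, 3, 2, 8; range = 8 − 2 = 6.
v-values: 5, 9, -6, 0; range = 9 − (-6) = 15.
Area = (6 × 15) / 2 = 45.

45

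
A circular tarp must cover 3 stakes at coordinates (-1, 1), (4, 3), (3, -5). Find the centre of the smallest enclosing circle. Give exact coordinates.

(101/38, -17/19)

Call the three points A, B, C in the order given.
Side lengths²: AB² = 29, AC² = 52, BC² = 65.
Since BC² = 65 < 52 + 29 = 81, the triangle is acute, so the smallest enclosing circle is the circumcircle.
Circumcentre = (101/38, -17/19), r² = 24505/1444.
Centre = (101/38, -17/19).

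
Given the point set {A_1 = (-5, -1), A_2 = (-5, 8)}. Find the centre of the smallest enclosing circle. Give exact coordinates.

(-5, 3.5)

The smallest circle enclosing two points has them as diameter endpoints.
Centre = midpoint = (-5, 3.5); r² = |A_1A_2|²/4 = 81/4 = 20.25.
Centre = (-5, 3.5).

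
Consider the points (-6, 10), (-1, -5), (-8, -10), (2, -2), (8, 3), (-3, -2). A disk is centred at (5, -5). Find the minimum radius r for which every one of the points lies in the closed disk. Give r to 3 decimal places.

18.601

The required radius is the distance from (5, -5) to the farthest point.
Squared distances: 346, 36, 194, 18, 73, 73.
Maximum is 346, attained at (-6, 10).
r = √346 ≈ 18.601.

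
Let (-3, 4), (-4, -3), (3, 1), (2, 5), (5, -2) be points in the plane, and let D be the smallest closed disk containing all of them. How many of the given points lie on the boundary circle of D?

3

The minimum enclosing circle is determined by three boundary points: (-4, -3), (2, 5), (5, -2).
Their circumcentre is (7/33, 1/11) with r² = 29725/1089.
The farthest remaining point (-3, 4) is at distance² 27877/1089 ≤ 29725/1089.
The points at distance exactly r from the centre are (-4, -3), (2, 5), (5, -2) — 3 points.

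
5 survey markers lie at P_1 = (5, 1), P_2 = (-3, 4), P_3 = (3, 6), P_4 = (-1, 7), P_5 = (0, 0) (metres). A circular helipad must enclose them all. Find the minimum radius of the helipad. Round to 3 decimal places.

4.357

A smallest enclosing disk is always determined by at most three of the input points on its boundary.
The minimum enclosing circle is determined by three boundary points: P_1, P_2, P_4.
Their circumcentre is (1.3, 3.3) with r² = 18.98.
The farthest remaining point P_5 is at distance² 12.58 ≤ 18.98.
r = √(18.98) ≈ 4.357.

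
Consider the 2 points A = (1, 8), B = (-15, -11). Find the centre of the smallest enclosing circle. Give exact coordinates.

The smallest circle enclosing two points has them as diameter endpoints.
Centre = midpoint = (-7, -1.5); r² = |AB|²/4 = 617/4 = 154.25.
Centre = (-7, -1.5).

(-7, -1.5)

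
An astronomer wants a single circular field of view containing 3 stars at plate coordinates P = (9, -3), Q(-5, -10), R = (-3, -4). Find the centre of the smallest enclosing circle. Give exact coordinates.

(2, -6.5)

Side lengths²: PQ² = 245, PR² = 145, QR² = 40.
Since PQ² = 245 ≥ 145 + 40 = 185, the angle opposite PQ is not acute, so the smallest enclosing circle has PQ as diameter.
Centre = midpoint of PQ = (2, -6.5), r² = 245/4 = 61.25.
Centre = (2, -6.5).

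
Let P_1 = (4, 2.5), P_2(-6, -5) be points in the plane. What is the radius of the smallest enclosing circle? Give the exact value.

6.25

The smallest circle enclosing two points has them as diameter endpoints.
Centre = midpoint = (-1, -1.25); r² = |P_1P_2|²/4 = 156.25/4 = 39.0625.
r = √(39.0625) = 6.25.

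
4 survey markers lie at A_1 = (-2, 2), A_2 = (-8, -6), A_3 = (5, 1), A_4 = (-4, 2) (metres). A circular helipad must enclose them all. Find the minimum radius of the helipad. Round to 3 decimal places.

7.382

The farthest pair is A_2–A_3 with squared distance 218. The circle on this segment as diameter has centre (-1.5, -2.5) and r² = 218/4 = 54.5.
Check A_1: distance² to centre = 20.5 ≤ 54.5, so it lies inside.
All remaining points lie in this disk, and no smaller disk contains both endpoints, so this is the minimum enclosing circle.
r = √(54.5) ≈ 7.382.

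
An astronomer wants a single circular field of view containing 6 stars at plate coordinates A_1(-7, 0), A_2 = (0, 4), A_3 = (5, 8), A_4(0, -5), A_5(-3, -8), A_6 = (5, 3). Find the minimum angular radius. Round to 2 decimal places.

8.94

By Welzl's lemma the MEC is supported by two points (diametrically opposite) or three points (on a circumcircle).
The farthest pair is A_3–A_5 with squared distance 320. The circle on this segment as diameter has centre (1, 0) and r² = 320/4 = 80.
Check A_1: distance² to centre = 64 ≤ 80, so it lies inside.
All remaining points lie in this disk, and no smaller disk contains both endpoints, so this is the minimum enclosing circle.
r = √80 ≈ 8.94.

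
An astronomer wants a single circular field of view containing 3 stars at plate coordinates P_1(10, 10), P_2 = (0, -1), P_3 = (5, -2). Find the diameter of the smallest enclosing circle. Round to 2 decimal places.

Side lengths²: P_1P_2² = 221, P_1P_3² = 169, P_2P_3² = 26.
Since P_1P_2² = 221 ≥ 169 + 26 = 195, the angle opposite P_1P_2 is not acute, so the smallest enclosing circle has P_1P_2 as diameter.
Centre = midpoint of P_1P_2 = (5, 4.5), r² = 221/4 = 55.25.
Diameter = 2r = 2√(55.25) ≈ 14.87.

14.87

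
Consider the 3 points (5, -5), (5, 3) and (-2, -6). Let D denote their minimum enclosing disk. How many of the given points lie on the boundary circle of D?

2

Call the three points A, B, C in the order given.
Side lengths²: AB² = 64, AC² = 50, BC² = 130.
Since BC² = 130 ≥ 64 + 50 = 114, the angle opposite BC is not acute, so the smallest enclosing circle has BC as diameter.
Centre = midpoint of BC = (1.5, -1.5), r² = 130/4 = 32.5.
The points at distance exactly r from the centre are (5, 3), (-2, -6) — 2 points.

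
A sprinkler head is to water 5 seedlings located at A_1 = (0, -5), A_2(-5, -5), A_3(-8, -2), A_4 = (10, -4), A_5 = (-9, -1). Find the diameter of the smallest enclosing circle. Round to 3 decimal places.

19.235

The farthest pair is A_4–A_5 with squared distance 370. The circle on this segment as diameter has centre (0.5, -2.5) and r² = 370/4 = 92.5.
Check A_1: distance² to centre = 6.5 ≤ 92.5, so it lies inside.
All remaining points lie in this disk, and no smaller disk contains both endpoints, so this is the minimum enclosing circle.
Diameter = 2r = 2√(92.5) ≈ 19.235.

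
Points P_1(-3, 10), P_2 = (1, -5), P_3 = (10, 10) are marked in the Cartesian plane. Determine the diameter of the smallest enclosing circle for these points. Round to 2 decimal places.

18.10

Side lengths²: P_1P_2² = 241, P_1P_3² = 169, P_2P_3² = 306.
Since P_2P_3² = 306 < 241 + 169 = 410, the triangle is acute, so the smallest enclosing circle is the circumcircle.
Circumcentre = (3.5, 3.7), r² = 81.94.
Diameter = 2r = 2√(81.94) ≈ 18.10.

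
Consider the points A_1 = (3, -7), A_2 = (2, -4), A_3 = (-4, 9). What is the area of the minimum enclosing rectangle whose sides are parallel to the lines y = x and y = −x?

103.5

In coordinates u = x + y, v = x − y the rectangle is axis-aligned; the map (x,y)→(u,v) scales areas by 2.
u-values: -4, -2, 5; range = 5 − (-4) = 9.
v-values: 10, 6, -13; range = 10 − (-13) = 23.
Area = (9 × 23) / 2 = 103.5.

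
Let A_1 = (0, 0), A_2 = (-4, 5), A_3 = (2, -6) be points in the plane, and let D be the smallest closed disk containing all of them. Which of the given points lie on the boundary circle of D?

A_2, A_3

Side lengths²: A_1A_2² = 41, A_1A_3² = 40, A_2A_3² = 157.
Since A_2A_3² = 157 ≥ 41 + 40 = 81, the angle opposite A_2A_3 is not acute, so the smallest enclosing circle has A_2A_3 as diameter.
Centre = midpoint of A_2A_3 = (-1, -0.5), r² = 157/4 = 39.25.
The points at distance exactly r from the centre are A_2, A_3 — 2 points.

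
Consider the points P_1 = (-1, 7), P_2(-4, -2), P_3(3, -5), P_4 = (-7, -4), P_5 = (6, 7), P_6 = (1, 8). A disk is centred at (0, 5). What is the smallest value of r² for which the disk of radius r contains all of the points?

130

The required radius is the distance from (0, 5) to the farthest point.
Squared distances: 5, 65, 109, 130, 40, 10.
Maximum is 130, attained at P_4.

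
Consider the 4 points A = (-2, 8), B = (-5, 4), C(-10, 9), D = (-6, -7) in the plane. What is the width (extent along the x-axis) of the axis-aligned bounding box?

max x = -2, min x = -10, so width = 8.

8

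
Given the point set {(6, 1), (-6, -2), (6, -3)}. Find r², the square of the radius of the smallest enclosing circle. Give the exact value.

38.515625

Call the three points A, B, C in the order given.
Side lengths²: AB² = 153, AC² = 16, BC² = 145.
Since AB² = 153 < 145 + 16 = 161, the triangle is acute, so the smallest enclosing circle is the circumcircle.
Circumcentre = (0.125, -1), r² = 38.515625.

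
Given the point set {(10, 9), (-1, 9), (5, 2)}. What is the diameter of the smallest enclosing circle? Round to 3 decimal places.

Call the three points A, B, C in the order given.
Side lengths²: AB² = 121, AC² = 74, BC² = 85.
Since AB² = 121 < 85 + 74 = 159, the triangle is acute, so the smallest enclosing circle is the circumcircle.
Circumcentre = (4.5, 107/14), r² = 3145/98.
Diameter = 2r = 2√(3145/98) ≈ 11.330.

11.330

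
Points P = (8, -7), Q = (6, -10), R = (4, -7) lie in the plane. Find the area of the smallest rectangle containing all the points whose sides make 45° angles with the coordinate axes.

12.5

In coordinates u = x + y, v = x − y the rectangle is axis-aligned; the map (x,y)→(u,v) scales areas by 2.
u-values: 1, -4, -3; range = 1 − (-4) = 5.
v-values: 15, 16, 11; range = 16 − 11 = 5.
Area = (5 × 5) / 2 = 12.5.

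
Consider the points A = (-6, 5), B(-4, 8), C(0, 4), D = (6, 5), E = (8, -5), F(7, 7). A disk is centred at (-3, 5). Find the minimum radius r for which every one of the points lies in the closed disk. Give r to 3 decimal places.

The required radius is the distance from (-3, 5) to the farthest point.
Squared distances: 9, 10, 10, 81, 221, 104.
Maximum is 221, attained at E.
r = √221 ≈ 14.866.

14.866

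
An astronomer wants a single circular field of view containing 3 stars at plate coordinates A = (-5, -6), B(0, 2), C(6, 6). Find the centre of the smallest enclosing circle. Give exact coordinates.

Side lengths²: AB² = 89, AC² = 265, BC² = 52.
Since AC² = 265 ≥ 89 + 52 = 141, the angle opposite AC is not acute, so the smallest enclosing circle has AC as diameter.
Centre = midpoint of AC = (0.5, 0), r² = 265/4 = 66.25.
Centre = (0.5, 0).

(0.5, 0)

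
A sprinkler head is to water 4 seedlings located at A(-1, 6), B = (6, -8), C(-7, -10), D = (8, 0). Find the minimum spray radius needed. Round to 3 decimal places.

The minimum enclosing circle is determined by three boundary points: A, C, D.
Their circumcentre is (-2/3, -3.25) with r² = 12337/144.
The farthest remaining point B is at distance² 9649/144 ≤ 12337/144.
r = √(12337/144) ≈ 9.256.

9.256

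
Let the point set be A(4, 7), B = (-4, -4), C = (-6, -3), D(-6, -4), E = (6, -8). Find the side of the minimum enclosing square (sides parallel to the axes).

15

The bounding box has width 12 and height 15.
An axis-aligned square enclosing the set must have side ≥ max(width, height).
So the minimum side is max(12, 15) = 15.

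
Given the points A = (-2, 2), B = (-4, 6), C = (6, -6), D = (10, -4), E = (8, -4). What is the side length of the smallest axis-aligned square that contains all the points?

The bounding box has width 14 and height 12.
An axis-aligned square enclosing the set must have side ≥ max(width, height).
So the minimum side is max(14, 12) = 14.

14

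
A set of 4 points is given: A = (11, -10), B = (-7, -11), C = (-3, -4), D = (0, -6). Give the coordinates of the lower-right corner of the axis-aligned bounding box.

(11, -11)

x-range [-7, 11], y-range [-11, -4].
The lower-right corner is (11, -11).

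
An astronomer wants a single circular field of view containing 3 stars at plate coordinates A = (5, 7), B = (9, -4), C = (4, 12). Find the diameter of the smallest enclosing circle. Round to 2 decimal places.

Side lengths²: AB² = 137, AC² = 26, BC² = 281.
Since BC² = 281 ≥ 137 + 26 = 163, the angle opposite BC is not acute, so the smallest enclosing circle has BC as diameter.
Centre = midpoint of BC = (6.5, 4), r² = 281/4 = 70.25.
Diameter = 2r = 2√(70.25) ≈ 16.76.

16.76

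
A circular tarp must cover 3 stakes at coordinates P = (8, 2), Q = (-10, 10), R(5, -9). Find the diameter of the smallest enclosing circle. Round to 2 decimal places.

Side lengths²: PQ² = 388, PR² = 130, QR² = 586.
Since QR² = 586 ≥ 388 + 130 = 518, the angle opposite QR is not acute, so the smallest enclosing circle has QR as diameter.
Centre = midpoint of QR = (-2.5, 0.5), r² = 586/4 = 146.5.
Diameter = 2r = 2√(146.5) ≈ 24.21.

24.21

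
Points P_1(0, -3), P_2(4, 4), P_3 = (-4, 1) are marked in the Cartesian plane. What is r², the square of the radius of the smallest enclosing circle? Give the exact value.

4745/242

Side lengths²: P_1P_2² = 65, P_1P_3² = 32, P_2P_3² = 73.
Since P_2P_3² = 73 < 65 + 32 = 97, the triangle is acute, so the smallest enclosing circle is the circumcircle.
Circumcentre = (9/22, 31/22), r² = 4745/242.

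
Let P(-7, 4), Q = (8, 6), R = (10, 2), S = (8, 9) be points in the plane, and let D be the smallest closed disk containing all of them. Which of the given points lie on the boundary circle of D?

P, R, S

A smallest enclosing disk is always determined by at most three of the input points on its boundary.
The minimum enclosing circle is determined by three boundary points: P, R, S.
Their circumcentre is (71/46, 155/46) with r² = 77645/1058.
The farthest remaining point Q is at distance² 51425/1058 ≤ 77645/1058.
The points at distance exactly r from the centre are P, R, S — 3 points.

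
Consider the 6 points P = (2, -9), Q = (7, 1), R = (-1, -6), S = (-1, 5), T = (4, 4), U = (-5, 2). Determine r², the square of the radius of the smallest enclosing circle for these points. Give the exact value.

51.25

A smallest enclosing disk is always determined by at most three of the input points on its boundary.
The farthest pair is P–S with squared distance 205. The circle on this segment as diameter has centre (0.5, -2) and r² = 205/4 = 51.25.
Check Q: distance² to centre = 51.25 ≤ 51.25, so it lies inside.
All remaining points lie in this disk, and no smaller disk contains both endpoints, so this is the minimum enclosing circle.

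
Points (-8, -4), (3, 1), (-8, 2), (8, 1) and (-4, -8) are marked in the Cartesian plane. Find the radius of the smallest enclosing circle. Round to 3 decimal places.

8.398

A smallest enclosing disk is always determined by at most three of the input points on its boundary.
The minimum enclosing circle is determined by three boundary points: (-8, -4), (-8, 2), (8, 1).
Their circumcentre is (-0.15625, -1) with r² = 70.5244140625.
The farthest remaining point (-4, -8) is at distance² 63.7744140625 ≤ 70.5244140625.
r = √(70.5244140625) ≈ 8.398.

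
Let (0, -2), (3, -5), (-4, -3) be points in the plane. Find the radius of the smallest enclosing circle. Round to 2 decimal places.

3.64

Call the three points A, B, C in the order given.
Side lengths²: AB² = 18, AC² = 17, BC² = 53.
Since BC² = 53 ≥ 18 + 17 = 35, the angle opposite BC is not acute, so the smallest enclosing circle has BC as diameter.
Centre = midpoint of BC = (-0.5, -4), r² = 53/4 = 13.25.
r = √(13.25) ≈ 3.64.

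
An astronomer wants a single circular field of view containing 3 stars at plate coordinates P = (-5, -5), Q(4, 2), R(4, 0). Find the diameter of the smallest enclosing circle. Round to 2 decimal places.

Side lengths²: PQ² = 130, PR² = 106, QR² = 4.
Since PQ² = 130 ≥ 106 + 4 = 110, the angle opposite PQ is not acute, so the smallest enclosing circle has PQ as diameter.
Centre = midpoint of PQ = (-0.5, -1.5), r² = 130/4 = 32.5.
Diameter = 2r = 2√(32.5) ≈ 11.40.

11.40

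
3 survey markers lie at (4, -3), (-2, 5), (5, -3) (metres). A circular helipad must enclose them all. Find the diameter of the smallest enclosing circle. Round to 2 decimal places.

Call the three points A, B, C in the order given.
Side lengths²: AB² = 100, AC² = 1, BC² = 113.
Since BC² = 113 ≥ 100 + 1 = 101, the angle opposite BC is not acute, so the smallest enclosing circle has BC as diameter.
Centre = midpoint of BC = (1.5, 1), r² = 113/4 = 28.25.
Diameter = 2r = 2√(28.25) ≈ 10.63.

10.63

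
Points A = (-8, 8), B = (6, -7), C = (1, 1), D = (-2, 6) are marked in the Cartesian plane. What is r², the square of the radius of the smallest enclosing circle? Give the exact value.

The farthest pair is A–B with squared distance 421. The circle on this segment as diameter has centre (-1, 0.5) and r² = 421/4 = 105.25.
Check C: distance² to centre = 4.25 ≤ 105.25, so it lies inside.
All remaining points lie in this disk, and no smaller disk contains both endpoints, so this is the minimum enclosing circle.

105.25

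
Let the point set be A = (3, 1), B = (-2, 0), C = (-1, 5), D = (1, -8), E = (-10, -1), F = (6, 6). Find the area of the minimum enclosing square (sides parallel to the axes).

256

The bounding box has width 16 and height 14.
An axis-aligned square enclosing the set must have side ≥ max(width, height).
So the minimum side is max(16, 14) = 16.
Area = 16² = 256.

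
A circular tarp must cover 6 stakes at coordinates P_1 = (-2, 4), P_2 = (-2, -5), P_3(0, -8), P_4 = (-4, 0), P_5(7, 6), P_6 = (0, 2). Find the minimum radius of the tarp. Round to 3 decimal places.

7.826

A smallest enclosing disk is always determined by at most three of the input points on its boundary.
The farthest pair is P_3–P_5 with squared distance 245. The circle on this segment as diameter has centre (3.5, -1) and r² = 245/4 = 61.25.
Check P_1: distance² to centre = 55.25 ≤ 61.25, so it lies inside.
All remaining points lie in this disk, and no smaller disk contains both endpoints, so this is the minimum enclosing circle.
r = √(61.25) ≈ 7.826.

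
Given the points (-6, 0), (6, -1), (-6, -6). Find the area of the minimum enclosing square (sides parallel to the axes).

The bounding box has width 12 and height 6.
An axis-aligned square enclosing the set must have side ≥ max(width, height).
So the minimum side is max(12, 6) = 12.
Area = 12² = 144.

144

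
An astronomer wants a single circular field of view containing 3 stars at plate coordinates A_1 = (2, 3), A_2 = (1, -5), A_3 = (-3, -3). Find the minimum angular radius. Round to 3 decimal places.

Side lengths²: A_1A_2² = 65, A_1A_3² = 61, A_2A_3² = 20.
Since A_1A_2² = 65 < 61 + 20 = 81, the triangle is acute, so the smallest enclosing circle is the circumcircle.
Circumcentre = (19/34, -15/17), r² = 19825/1156.
r = √(19825/1156) ≈ 4.141.

4.141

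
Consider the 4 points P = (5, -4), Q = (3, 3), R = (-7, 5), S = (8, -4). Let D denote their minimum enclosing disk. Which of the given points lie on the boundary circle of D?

R, S

The minimum enclosing circle of a finite set is fixed by two of the points (as a diameter) or three (as a circumcircle).
The farthest pair is R–S with squared distance 306. The circle on this segment as diameter has centre (0.5, 0.5) and r² = 306/4 = 76.5.
Check P: distance² to centre = 40.5 ≤ 76.5, so it lies inside.
All remaining points lie in this disk, and no smaller disk contains both endpoints, so this is the minimum enclosing circle.
The points at distance exactly r from the centre are R, S — 2 points.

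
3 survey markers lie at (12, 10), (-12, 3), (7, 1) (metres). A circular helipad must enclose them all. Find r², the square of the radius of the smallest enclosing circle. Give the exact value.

156.25

Call the three points A, B, C in the order given.
Side lengths²: AB² = 625, AC² = 106, BC² = 365.
Since AB² = 625 ≥ 365 + 106 = 471, the angle opposite AB is not acute, so the smallest enclosing circle has AB as diameter.
Centre = midpoint of AB = (0, 6.5), r² = 625/4 = 156.25.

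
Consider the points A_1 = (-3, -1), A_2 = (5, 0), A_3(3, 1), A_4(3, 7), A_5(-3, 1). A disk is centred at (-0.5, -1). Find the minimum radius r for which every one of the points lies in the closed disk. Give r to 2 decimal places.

The required radius is the distance from (-0.5, -1) to the farthest point.
Squared distances: 6.25, 31.25, 16.25, 76.25, 10.25.
Maximum is 76.25, attained at A_4.
r = √(76.25) ≈ 8.73.

8.73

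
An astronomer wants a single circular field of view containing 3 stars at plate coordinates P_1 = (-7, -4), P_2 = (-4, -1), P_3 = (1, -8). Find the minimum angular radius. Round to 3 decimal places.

4.534

Side lengths²: P_1P_2² = 18, P_1P_3² = 80, P_2P_3² = 74.
Since P_1P_3² = 80 < 74 + 18 = 92, the triangle is acute, so the smallest enclosing circle is the circumcircle.
Circumcentre = (-8/3, -16/3), r² = 185/9.
r = √(185/9) ≈ 4.534.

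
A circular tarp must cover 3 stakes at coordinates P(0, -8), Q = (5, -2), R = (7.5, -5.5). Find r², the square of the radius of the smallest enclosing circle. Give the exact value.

11285/676

Side lengths²: PQ² = 61, PR² = 62.5, QR² = 18.5.
Since PR² = 62.5 < 61 + 18.5 = 79.5, the triangle is acute, so the smallest enclosing circle is the circumcircle.
Circumcentre = (89/26, -75/13), r² = 11285/676.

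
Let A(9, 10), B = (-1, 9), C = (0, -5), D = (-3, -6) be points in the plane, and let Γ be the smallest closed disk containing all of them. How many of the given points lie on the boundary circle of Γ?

2

The minimum enclosing circle of a finite set is fixed by two of the points (as a diameter) or three (as a circumcircle).
The farthest pair is A–D with squared distance 400. The circle on this segment as diameter has centre (3, 2) and r² = 400/4 = 100.
Check B: distance² to centre = 65 ≤ 100, so it lies inside.
All remaining points lie in this disk, and no smaller disk contains both endpoints, so this is the minimum enclosing circle.
The points at distance exactly r from the centre are A, D — 2 points.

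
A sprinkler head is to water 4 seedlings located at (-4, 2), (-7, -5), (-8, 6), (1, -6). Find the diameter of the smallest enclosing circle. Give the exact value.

15

The farthest pair is (-8, 6)–(1, -6) with squared distance 225. The circle on this segment as diameter has centre (-3.5, 0) and r² = 225/4 = 56.25.
Check (-4, 2): distance² to centre = 4.25 ≤ 56.25, so it lies inside.
All remaining points lie in this disk, and no smaller disk contains both endpoints, so this is the minimum enclosing circle.
Diameter = 2r = 2√(56.25) = 15.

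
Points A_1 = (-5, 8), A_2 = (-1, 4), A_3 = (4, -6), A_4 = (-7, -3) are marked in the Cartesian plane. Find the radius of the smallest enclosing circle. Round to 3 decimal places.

The farthest pair is A_1–A_3 with squared distance 277. The circle on this segment as diameter has centre (-0.5, 1) and r² = 277/4 = 69.25.
Check A_2: distance² to centre = 9.25 ≤ 69.25, so it lies inside.
All remaining points lie in this disk, and no smaller disk contains both endpoints, so this is the minimum enclosing circle.
r = √(69.25) ≈ 8.322.

8.322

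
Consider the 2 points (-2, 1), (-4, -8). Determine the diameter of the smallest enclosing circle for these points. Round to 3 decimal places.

9.220

The smallest circle enclosing two points has them as diameter endpoints.
Centre = midpoint = (-3, -3.5); r² = |(-2, 1)−(-4, -8)|²/4 = 85/4 = 21.25.
Diameter = 2r = 2√(21.25) ≈ 9.220.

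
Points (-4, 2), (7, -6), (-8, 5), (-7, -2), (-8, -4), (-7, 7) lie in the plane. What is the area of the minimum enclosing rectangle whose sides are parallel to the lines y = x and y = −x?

In coordinates u = x + y, v = x − y the rectangle is axis-aligned; the map (x,y)→(u,v) scales areas by 2.
u-values: -2, 1, -3, -9, -12, 0; range = 1 − (-12) = 13.
v-values: -6, 13, -13, -5, -4, -14; range = 13 − (-14) = 27.
Area = (13 × 27) / 2 = 175.5.

175.5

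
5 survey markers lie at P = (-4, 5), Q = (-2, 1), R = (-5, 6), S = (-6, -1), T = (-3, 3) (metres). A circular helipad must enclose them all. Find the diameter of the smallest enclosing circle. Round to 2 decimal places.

7.09

By Welzl's lemma the MEC is supported by two points (diametrically opposite) or three points (on a circumcircle).
The minimum enclosing circle is determined by three boundary points: Q, R, S.
Their circumcentre is (-68/13, 32/13) with r² = 2125/169.
The farthest remaining point P is at distance² 1345/169 ≤ 2125/169.
Diameter = 2r = 2√(2125/169) ≈ 7.09.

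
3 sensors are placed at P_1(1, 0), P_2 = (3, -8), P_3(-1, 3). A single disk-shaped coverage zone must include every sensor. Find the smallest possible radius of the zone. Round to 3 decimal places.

5.852

Side lengths²: P_1P_2² = 68, P_1P_3² = 13, P_2P_3² = 137.
Since P_2P_3² = 137 ≥ 68 + 13 = 81, the angle opposite P_2P_3 is not acute, so the smallest enclosing circle has P_2P_3 as diameter.
Centre = midpoint of P_2P_3 = (1, -2.5), r² = 137/4 = 34.25.
r = √(34.25) ≈ 5.852.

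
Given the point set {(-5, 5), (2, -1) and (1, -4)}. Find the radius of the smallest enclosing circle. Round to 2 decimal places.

5.41

Call the three points A, B, C in the order given.
Side lengths²: AB² = 85, AC² = 117, BC² = 10.
Since AC² = 117 ≥ 85 + 10 = 95, the angle opposite AC is not acute, so the smallest enclosing circle has AC as diameter.
Centre = midpoint of AC = (-2, 0.5), r² = 117/4 = 29.25.
r = √(29.25) ≈ 5.41.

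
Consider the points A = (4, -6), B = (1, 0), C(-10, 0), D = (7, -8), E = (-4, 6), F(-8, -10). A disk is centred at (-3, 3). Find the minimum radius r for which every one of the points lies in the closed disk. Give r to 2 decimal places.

The required radius is the distance from (-3, 3) to the farthest point.
Squared distances: 130, 25, 58, 221, 10, 194.
Maximum is 221, attained at D.
r = √221 ≈ 14.87.

14.87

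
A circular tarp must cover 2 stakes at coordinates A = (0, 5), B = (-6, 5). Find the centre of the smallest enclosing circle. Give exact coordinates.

(-3, 5)

The smallest circle enclosing two points has them as diameter endpoints.
Centre = midpoint = (-3, 5); r² = |AB|²/4 = 36/4 = 9.
Centre = (-3, 5).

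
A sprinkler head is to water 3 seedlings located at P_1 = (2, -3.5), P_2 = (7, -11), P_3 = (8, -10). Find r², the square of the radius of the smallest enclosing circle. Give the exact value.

20.3125

Side lengths²: P_1P_2² = 81.25, P_1P_3² = 78.25, P_2P_3² = 2.
Since P_1P_2² = 81.25 ≥ 78.25 + 2 = 80.25, the angle opposite P_1P_2 is not acute, so the smallest enclosing circle has P_1P_2 as diameter.
Centre = midpoint of P_1P_2 = (4.5, -7.25), r² = 81.25/4 = 20.3125.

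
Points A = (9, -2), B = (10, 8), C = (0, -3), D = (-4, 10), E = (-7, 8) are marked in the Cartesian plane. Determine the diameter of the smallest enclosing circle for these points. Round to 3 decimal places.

18.962

By Welzl's lemma the MEC is supported by two points (diametrically opposite) or three points (on a circumcircle).
The minimum enclosing circle is determined by three boundary points: A, B, E.
Their circumcentre is (1.5, 3.8) with r² = 89.89.
The farthest remaining point D is at distance² 68.69 ≤ 89.89.
Diameter = 2r = 2√(89.89) ≈ 18.962.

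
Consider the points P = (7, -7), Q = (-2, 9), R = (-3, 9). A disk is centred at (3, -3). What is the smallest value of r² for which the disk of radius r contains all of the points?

The required radius is the distance from (3, -3) to the farthest point.
Squared distances: 32, 169, 180.
Maximum is 180, attained at R.

180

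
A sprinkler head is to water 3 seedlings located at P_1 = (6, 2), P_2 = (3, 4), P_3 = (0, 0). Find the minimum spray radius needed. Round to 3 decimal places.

Side lengths²: P_1P_2² = 13, P_1P_3² = 40, P_2P_3² = 25.
Since P_1P_3² = 40 ≥ 25 + 13 = 38, the angle opposite P_1P_3 is not acute, so the smallest enclosing circle has P_1P_3 as diameter.
Centre = midpoint of P_1P_3 = (3, 1), r² = 40/4 = 10.
r = √10 ≈ 3.162.

3.162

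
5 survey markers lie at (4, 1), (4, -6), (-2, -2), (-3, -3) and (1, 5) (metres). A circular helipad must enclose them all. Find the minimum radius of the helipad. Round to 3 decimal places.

By Welzl's lemma the MEC is supported by two points (diametrically opposite) or three points (on a circumcircle).
The minimum enclosing circle is determined by three boundary points: (4, -6), (-3, -3), (1, 5).
Their circumcentre is (37/17, -10/17) with r² = 9425/289.
The farthest remaining point (-2, -2) is at distance² 5617/289 ≤ 9425/289.
r = √(9425/289) ≈ 5.711.

5.711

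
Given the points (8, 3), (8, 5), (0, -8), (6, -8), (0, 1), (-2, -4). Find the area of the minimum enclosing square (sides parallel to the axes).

169

The bounding box has width 10 and height 13.
An axis-aligned square enclosing the set must have side ≥ max(width, height).
So the minimum side is max(10, 13) = 13.
Area = 13² = 169.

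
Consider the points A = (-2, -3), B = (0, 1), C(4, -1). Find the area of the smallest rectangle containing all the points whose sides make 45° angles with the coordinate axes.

In coordinates u = x + y, v = x − y the rectangle is axis-aligned; the map (x,y)→(u,v) scales areas by 2.
u-values: -5, 1, 3; range = 3 − (-5) = 8.
v-values: 1, -1, 5; range = 5 − (-1) = 6.
Area = (8 × 6) / 2 = 24.

24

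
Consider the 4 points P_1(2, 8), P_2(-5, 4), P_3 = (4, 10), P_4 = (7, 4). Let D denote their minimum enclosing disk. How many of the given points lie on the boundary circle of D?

A smallest enclosing disk is always determined by at most three of the input points on its boundary.
The minimum enclosing circle is determined by three boundary points: P_2, P_3, P_4.
Their circumcentre is (1, 4.75) with r² = 36.5625.
The farthest remaining point P_1 is at distance² 11.5625 ≤ 36.5625.
The points at distance exactly r from the centre are P_2, P_3, P_4 — 3 points.

3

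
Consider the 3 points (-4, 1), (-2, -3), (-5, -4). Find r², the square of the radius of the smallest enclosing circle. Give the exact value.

325/49

Call the three points A, B, C in the order given.
Side lengths²: AB² = 20, AC² = 26, BC² = 10.
Since AC² = 26 < 20 + 10 = 30, the triangle is acute, so the smallest enclosing circle is the circumcircle.
Circumcentre = (-29/7, -11/7), r² = 325/49.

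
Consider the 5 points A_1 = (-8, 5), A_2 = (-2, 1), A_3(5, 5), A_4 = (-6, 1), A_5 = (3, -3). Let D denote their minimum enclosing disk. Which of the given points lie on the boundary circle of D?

By Welzl's lemma the MEC is supported by two points (diametrically opposite) or three points (on a circumcircle).
The minimum enclosing circle is determined by three boundary points: A_1, A_3, A_5.
Their circumcentre is (-1.5, 2.375) with r² = 49.140625.
The farthest remaining point A_4 is at distance² 22.140625 ≤ 49.140625.
The points at distance exactly r from the centre are A_1, A_3, A_5 — 3 points.

A_1, A_3, A_5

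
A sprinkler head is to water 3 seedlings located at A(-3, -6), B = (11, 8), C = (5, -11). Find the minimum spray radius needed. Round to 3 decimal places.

10.224

Side lengths²: AB² = 392, AC² = 89, BC² = 397.
Since BC² = 397 < 392 + 89 = 481, the triangle is acute, so the smallest enclosing circle is the circumcircle.
Circumcentre = (151/26, -21/26), r² = 35333/338.
r = √(35333/338) ≈ 10.224.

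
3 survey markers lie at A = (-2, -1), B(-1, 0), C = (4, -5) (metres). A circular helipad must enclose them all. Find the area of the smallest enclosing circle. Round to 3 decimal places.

Side lengths²: AB² = 2, AC² = 52, BC² = 50.
Since AC² = 52 ≥ 50 + 2 = 52, the angle opposite AC is not acute, so the smallest enclosing circle has AC as diameter.
Centre = midpoint of AC = (1, -3), r² = 52/4 = 13.
Area = π·r² = π·13 ≈ 40.841.

40.841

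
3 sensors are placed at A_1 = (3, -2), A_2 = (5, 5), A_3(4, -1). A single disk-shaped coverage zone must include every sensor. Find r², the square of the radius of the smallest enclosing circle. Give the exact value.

Side lengths²: A_1A_2² = 53, A_1A_3² = 2, A_2A_3² = 37.
Since A_1A_2² = 53 ≥ 37 + 2 = 39, the angle opposite A_1A_2 is not acute, so the smallest enclosing circle has A_1A_2 as diameter.
Centre = midpoint of A_1A_2 = (4, 1.5), r² = 53/4 = 13.25.

13.25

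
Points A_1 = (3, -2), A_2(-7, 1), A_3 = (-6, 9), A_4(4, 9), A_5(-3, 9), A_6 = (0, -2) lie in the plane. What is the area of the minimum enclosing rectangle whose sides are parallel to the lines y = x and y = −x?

190

In coordinates u = x + y, v = x − y the rectangle is axis-aligned; the map (x,y)→(u,v) scales areas by 2.
u-values: 1, -6, 3, 13, 6, -2; range = 13 − (-6) = 19.
v-values: 5, -8, -15, -5, -12, 2; range = 5 − (-15) = 20.
Area = (19 × 20) / 2 = 190.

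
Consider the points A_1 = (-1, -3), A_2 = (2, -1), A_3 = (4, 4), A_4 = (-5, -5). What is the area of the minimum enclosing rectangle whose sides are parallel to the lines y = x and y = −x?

27

In coordinates u = x + y, v = x − y the rectangle is axis-aligned; the map (x,y)→(u,v) scales areas by 2.
u-values: -4, 1, 8, -10; range = 8 − (-10) = 18.
v-values: 2, 3, 0, 0; range = 3 − 0 = 3.
Area = (18 × 3) / 2 = 27.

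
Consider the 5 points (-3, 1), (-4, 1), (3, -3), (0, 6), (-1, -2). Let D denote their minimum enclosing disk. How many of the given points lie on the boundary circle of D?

By Welzl's lemma the MEC is supported by two points (diametrically opposite) or three points (on a circumcircle).
The minimum enclosing circle is determined by three boundary points: (-4, 1), (3, -3), (0, 6).
Their circumcentre is (27/34, 43/34) with r² = 13325/578.
The farthest remaining point (-3, 1) is at distance² 8361/578 ≤ 13325/578.
The points at distance exactly r from the centre are (-4, 1), (3, -3), (0, 6) — 3 points.

3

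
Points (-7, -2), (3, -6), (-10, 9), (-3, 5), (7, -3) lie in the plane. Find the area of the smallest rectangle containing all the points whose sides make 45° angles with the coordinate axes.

In coordinates u = x + y, v = x − y the rectangle is axis-aligned; the map (x,y)→(u,v) scales areas by 2.
u-values: -9, -3, -1, 2, 4; range = 4 − (-9) = 13.
v-values: -5, 9, -19, -8, 10; range = 10 − (-19) = 29.
Area = (13 × 29) / 2 = 188.5.

188.5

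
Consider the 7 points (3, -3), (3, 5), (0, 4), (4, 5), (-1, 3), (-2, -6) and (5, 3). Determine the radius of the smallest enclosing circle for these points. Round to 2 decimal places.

6.26

By Welzl's lemma the MEC is supported by two points (diametrically opposite) or three points (on a circumcircle).
The farthest pair is (4, 5)–(-2, -6) with squared distance 157. The circle on this segment as diameter has centre (1, -0.5) and r² = 157/4 = 39.25.
Check (3, -3): distance² to centre = 10.25 ≤ 39.25, so it lies inside.
All remaining points lie in this disk, and no smaller disk contains both endpoints, so this is the minimum enclosing circle.
r = √(39.25) ≈ 6.26.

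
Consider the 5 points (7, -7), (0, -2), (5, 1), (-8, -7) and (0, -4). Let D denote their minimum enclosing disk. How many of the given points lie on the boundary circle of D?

The minimum enclosing circle is determined by three boundary points: (7, -7), (5, 1), (-8, -7).
Their circumcentre is (-0.5, -4.625) with r² = 61.890625.
The farthest remaining point (0, -2) is at distance² 7.140625 ≤ 61.890625.
The points at distance exactly r from the centre are (7, -7), (5, 1), (-8, -7) — 3 points.

3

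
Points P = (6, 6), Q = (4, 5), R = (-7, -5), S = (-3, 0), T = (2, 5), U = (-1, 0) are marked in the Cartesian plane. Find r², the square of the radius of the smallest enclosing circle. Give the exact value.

By Welzl's lemma the MEC is supported by two points (diametrically opposite) or three points (on a circumcircle).
The farthest pair is P–R with squared distance 290. The circle on this segment as diameter has centre (-0.5, 0.5) and r² = 290/4 = 72.5.
Check Q: distance² to centre = 40.5 ≤ 72.5, so it lies inside.
All remaining points lie in this disk, and no smaller disk contains both endpoints, so this is the minimum enclosing circle.

72.5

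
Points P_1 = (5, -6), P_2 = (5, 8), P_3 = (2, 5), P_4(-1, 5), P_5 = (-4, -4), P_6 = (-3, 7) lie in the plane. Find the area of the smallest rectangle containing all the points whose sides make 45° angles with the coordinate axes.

In coordinates u = x + y, v = x − y the rectangle is axis-aligned; the map (x,y)→(u,v) scales areas by 2.
u-values: -1, 13, 7, 4, -8, 4; range = 13 − (-8) = 21.
v-values: 11, -3, -3, -6, 0, -10; range = 11 − (-10) = 21.
Area = (21 × 21) / 2 = 220.5.

220.5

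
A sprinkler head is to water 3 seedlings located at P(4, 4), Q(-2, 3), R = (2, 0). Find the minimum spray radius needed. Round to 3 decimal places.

Side lengths²: PQ² = 37, PR² = 20, QR² = 25.
Since PQ² = 37 < 25 + 20 = 45, the triangle is acute, so the smallest enclosing circle is the circumcircle.
Circumcentre = (12/11, 65/22), r² = 4625/484.
r = √(4625/484) ≈ 3.091.

3.091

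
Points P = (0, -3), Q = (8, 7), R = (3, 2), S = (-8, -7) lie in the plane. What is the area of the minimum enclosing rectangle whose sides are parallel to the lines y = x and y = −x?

In coordinates u = x + y, v = x − y the rectangle is axis-aligned; the map (x,y)→(u,v) scales areas by 2.
u-values: -3, 15, 5, -15; range = 15 − (-15) = 30.
v-values: 3, 1, 1, -1; range = 3 − (-1) = 4.
Area = (30 × 4) / 2 = 60.

60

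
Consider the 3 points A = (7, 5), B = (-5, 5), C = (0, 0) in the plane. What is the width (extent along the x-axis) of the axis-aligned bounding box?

12

max x = 7, min x = -5, so width = 12.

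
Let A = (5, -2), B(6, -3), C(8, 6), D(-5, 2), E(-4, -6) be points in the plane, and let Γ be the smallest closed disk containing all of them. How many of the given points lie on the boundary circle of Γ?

2

The farthest pair is C–E with squared distance 288. The circle on this segment as diameter has centre (2, 0) and r² = 288/4 = 72.
Check A: distance² to centre = 13 ≤ 72, so it lies inside.
All remaining points lie in this disk, and no smaller disk contains both endpoints, so this is the minimum enclosing circle.
The points at distance exactly r from the centre are C, E — 2 points.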